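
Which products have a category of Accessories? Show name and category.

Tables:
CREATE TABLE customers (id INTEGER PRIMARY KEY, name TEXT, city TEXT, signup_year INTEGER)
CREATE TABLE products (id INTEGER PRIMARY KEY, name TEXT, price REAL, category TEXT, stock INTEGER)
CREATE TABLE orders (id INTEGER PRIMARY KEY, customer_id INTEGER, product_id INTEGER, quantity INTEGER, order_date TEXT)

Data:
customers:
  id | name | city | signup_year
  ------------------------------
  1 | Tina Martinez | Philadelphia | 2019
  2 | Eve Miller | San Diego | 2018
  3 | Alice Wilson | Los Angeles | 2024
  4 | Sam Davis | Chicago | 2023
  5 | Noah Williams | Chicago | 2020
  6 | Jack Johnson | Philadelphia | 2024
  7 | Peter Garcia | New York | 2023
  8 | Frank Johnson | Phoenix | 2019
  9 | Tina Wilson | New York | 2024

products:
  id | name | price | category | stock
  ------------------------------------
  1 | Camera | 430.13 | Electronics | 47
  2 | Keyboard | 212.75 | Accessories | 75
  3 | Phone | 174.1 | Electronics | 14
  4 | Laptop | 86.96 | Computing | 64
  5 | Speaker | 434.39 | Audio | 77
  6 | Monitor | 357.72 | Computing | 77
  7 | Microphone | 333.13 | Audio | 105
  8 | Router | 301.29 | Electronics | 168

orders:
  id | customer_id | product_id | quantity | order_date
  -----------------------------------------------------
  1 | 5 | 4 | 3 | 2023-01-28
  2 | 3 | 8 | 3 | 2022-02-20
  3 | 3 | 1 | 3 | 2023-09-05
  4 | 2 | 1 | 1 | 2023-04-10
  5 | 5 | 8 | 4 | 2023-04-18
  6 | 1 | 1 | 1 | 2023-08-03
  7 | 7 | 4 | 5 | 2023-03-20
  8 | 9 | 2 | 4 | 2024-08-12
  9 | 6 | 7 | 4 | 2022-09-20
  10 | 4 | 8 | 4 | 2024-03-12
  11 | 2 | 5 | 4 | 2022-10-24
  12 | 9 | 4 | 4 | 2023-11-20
SELECT name, category FROM products WHERE category = 'Accessories'

Execution result:
name | category
Keyboard | Accessories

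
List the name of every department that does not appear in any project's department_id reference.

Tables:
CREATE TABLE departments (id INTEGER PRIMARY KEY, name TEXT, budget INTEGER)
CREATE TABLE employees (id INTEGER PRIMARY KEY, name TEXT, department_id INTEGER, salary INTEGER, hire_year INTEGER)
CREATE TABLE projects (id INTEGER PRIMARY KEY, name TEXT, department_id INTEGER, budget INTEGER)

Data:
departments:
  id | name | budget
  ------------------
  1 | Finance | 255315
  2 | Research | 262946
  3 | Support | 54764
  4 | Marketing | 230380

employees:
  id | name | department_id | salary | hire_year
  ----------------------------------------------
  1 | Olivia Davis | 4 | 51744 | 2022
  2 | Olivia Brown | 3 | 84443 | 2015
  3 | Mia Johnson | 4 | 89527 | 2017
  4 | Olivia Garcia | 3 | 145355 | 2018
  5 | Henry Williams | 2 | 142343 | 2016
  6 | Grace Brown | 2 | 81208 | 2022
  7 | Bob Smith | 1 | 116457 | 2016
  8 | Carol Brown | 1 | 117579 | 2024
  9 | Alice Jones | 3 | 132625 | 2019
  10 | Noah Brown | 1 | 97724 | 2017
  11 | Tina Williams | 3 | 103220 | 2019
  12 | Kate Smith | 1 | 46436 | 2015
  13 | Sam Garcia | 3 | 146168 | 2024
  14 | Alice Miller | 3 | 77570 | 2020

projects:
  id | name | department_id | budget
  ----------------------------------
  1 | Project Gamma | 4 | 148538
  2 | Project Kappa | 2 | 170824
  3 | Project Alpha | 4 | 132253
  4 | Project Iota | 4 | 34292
SELECT p.name FROM departments p LEFT JOIN projects c ON c.department_id = p.id WHERE c.id IS NULL

Execution result:
name
Finance
Support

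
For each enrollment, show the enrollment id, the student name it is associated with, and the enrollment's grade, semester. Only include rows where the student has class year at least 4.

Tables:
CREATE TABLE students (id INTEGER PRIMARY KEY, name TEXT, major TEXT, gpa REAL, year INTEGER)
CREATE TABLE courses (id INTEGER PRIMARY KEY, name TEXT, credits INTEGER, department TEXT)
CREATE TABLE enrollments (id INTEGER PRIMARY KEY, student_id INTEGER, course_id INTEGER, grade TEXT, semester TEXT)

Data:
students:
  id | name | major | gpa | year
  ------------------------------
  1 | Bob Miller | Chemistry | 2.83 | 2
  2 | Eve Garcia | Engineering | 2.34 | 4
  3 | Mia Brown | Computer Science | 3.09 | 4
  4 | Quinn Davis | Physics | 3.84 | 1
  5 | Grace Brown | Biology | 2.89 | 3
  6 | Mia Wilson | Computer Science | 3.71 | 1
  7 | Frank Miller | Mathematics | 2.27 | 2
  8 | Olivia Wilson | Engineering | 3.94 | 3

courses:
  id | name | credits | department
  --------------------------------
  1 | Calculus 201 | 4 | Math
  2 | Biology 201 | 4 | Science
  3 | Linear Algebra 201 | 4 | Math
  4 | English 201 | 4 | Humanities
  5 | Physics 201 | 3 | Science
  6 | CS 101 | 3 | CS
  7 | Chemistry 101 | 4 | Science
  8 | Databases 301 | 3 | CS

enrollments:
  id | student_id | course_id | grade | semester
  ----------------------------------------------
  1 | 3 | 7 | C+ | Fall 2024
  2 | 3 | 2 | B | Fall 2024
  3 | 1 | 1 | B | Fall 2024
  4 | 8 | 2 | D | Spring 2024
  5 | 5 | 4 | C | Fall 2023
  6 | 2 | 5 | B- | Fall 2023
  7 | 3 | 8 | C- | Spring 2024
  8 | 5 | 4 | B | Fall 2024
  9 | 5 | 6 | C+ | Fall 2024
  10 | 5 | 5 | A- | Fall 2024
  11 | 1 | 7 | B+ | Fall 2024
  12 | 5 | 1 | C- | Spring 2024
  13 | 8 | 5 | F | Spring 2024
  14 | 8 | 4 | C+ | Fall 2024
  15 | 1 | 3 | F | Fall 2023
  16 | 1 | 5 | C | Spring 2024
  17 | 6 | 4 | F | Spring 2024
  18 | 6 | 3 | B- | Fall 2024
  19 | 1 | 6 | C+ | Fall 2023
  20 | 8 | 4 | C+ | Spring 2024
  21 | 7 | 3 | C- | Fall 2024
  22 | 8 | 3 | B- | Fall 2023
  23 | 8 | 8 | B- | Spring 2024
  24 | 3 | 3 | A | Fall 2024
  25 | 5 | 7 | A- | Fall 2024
SELECT c.id, p.name AS student, c.grade, c.semester FROM enrollments c JOIN students p ON c.student_id = p.id WHERE p.year >= 4

Execution result:
id | student | grade | semester
1 | Mia Brown | C+ | Fall 2024
2 | Mia Brown | B | Fall 2024
6 | Eve Garcia | B- | Fall 2023
7 | Mia Brown | C- | Spring 2024
24 | Mia Brown | A | Fall 2024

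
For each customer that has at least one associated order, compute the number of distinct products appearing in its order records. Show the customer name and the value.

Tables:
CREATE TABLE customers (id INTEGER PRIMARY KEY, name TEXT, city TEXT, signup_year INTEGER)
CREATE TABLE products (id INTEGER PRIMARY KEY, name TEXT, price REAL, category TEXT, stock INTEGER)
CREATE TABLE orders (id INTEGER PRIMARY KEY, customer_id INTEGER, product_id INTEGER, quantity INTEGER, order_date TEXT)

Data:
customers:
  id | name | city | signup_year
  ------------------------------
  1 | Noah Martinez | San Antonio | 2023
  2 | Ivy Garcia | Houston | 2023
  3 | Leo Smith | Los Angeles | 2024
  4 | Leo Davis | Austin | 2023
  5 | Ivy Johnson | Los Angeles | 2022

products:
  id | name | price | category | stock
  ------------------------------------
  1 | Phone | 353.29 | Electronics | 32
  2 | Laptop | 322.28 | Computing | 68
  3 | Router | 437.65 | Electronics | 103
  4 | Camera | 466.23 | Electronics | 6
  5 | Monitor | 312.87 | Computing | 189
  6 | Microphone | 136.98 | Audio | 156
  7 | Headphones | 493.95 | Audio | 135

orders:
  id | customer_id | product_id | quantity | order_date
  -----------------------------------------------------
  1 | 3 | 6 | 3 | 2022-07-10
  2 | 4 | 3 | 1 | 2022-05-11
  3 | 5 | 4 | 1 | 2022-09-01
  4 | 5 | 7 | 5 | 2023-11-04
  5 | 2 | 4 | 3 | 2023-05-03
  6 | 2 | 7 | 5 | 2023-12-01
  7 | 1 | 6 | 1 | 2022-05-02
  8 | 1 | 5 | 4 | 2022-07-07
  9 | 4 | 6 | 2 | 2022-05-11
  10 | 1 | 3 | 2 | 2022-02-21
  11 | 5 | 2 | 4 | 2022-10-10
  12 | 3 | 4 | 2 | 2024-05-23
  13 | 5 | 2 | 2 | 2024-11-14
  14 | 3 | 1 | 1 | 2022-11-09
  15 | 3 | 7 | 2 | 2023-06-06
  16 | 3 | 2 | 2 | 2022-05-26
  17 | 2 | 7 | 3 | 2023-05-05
SELECT p.name, COUNT(DISTINCT c.product_id) AS distinct_product_count FROM orders c JOIN customers p ON c.customer_id = p.id GROUP BY p.id, p.name

Execution result:
name | distinct_product_count
Noah Martinez | 3
Ivy Garcia | 2
Leo Smith | 5
Leo Davis | 2
Ivy Johnson | 3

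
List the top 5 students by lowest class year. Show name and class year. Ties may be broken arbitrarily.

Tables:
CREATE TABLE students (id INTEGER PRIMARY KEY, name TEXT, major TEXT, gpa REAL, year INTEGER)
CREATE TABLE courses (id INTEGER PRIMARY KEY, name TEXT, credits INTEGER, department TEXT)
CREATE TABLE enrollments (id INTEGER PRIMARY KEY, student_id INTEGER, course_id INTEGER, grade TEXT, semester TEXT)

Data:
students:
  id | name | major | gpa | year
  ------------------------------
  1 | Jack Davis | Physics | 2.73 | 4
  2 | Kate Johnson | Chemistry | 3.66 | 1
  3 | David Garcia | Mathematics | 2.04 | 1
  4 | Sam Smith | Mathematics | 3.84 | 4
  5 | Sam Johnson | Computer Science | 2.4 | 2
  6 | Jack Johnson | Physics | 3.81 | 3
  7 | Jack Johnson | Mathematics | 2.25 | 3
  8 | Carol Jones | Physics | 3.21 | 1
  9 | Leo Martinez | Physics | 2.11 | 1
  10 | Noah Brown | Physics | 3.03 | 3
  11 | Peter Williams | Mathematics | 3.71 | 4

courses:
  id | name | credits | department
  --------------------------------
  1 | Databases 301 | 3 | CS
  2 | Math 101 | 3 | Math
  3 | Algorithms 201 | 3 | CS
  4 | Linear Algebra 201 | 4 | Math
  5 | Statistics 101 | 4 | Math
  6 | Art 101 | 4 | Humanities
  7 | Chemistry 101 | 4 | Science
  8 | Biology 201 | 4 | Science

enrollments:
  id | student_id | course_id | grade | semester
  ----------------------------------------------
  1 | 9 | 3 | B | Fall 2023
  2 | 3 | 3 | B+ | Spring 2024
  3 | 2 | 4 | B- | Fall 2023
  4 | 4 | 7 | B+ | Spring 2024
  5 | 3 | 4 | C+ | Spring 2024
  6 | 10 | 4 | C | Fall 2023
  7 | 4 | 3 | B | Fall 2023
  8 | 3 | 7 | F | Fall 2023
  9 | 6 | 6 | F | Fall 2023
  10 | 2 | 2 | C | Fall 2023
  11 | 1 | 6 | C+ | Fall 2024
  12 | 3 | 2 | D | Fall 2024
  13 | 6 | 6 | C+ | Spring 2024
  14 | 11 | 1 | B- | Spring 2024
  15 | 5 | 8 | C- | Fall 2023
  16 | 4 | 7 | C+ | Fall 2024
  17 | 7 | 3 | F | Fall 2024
SELECT name, year FROM students ORDER BY year ASC LIMIT 5

Execution result:
name | year
Kate Johnson | 1
David Garcia | 1
Carol Jones | 1
Leo Martinez | 1
Sam Johnson | 2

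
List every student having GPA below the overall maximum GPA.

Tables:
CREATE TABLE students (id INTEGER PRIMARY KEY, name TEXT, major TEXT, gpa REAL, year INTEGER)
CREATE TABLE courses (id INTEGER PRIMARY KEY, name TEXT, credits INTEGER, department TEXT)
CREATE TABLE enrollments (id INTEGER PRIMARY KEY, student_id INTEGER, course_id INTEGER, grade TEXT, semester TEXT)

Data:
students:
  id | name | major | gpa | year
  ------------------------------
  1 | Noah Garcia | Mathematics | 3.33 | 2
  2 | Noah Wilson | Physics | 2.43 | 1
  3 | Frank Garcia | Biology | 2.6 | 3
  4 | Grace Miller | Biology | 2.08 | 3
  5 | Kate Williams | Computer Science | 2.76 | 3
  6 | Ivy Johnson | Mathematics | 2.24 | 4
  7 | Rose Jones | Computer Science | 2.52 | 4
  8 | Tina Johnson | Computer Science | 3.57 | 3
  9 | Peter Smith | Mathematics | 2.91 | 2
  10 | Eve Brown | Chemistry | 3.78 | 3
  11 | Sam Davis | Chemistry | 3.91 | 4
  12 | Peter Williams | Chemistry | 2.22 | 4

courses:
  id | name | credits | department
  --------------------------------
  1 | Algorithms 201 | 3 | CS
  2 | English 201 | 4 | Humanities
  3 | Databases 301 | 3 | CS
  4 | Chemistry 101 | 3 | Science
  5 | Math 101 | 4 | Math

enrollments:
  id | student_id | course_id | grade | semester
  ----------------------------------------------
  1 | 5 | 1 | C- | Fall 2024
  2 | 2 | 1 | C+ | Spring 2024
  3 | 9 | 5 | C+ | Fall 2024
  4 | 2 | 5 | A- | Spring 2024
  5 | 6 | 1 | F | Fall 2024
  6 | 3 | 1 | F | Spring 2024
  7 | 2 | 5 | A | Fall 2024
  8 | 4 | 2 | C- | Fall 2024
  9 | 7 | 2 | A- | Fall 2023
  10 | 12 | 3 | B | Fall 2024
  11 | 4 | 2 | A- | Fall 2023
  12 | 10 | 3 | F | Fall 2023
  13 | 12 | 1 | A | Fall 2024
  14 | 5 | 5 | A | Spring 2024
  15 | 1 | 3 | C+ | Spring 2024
SELECT name, gpa FROM students WHERE gpa < (SELECT MAX(gpa) FROM students)

Execution result:
name | gpa
Noah Garcia | 3.33
Noah Wilson | 2.43
Frank Garcia | 2.60
Grace Miller | 2.08
Kate Williams | 2.76
Ivy Johnson | 2.24
Rose Jones | 2.52
Tina Johnson | 3.57
Peter Smith | 2.91
Eve Brown | 3.78
Peter Williams | 2.22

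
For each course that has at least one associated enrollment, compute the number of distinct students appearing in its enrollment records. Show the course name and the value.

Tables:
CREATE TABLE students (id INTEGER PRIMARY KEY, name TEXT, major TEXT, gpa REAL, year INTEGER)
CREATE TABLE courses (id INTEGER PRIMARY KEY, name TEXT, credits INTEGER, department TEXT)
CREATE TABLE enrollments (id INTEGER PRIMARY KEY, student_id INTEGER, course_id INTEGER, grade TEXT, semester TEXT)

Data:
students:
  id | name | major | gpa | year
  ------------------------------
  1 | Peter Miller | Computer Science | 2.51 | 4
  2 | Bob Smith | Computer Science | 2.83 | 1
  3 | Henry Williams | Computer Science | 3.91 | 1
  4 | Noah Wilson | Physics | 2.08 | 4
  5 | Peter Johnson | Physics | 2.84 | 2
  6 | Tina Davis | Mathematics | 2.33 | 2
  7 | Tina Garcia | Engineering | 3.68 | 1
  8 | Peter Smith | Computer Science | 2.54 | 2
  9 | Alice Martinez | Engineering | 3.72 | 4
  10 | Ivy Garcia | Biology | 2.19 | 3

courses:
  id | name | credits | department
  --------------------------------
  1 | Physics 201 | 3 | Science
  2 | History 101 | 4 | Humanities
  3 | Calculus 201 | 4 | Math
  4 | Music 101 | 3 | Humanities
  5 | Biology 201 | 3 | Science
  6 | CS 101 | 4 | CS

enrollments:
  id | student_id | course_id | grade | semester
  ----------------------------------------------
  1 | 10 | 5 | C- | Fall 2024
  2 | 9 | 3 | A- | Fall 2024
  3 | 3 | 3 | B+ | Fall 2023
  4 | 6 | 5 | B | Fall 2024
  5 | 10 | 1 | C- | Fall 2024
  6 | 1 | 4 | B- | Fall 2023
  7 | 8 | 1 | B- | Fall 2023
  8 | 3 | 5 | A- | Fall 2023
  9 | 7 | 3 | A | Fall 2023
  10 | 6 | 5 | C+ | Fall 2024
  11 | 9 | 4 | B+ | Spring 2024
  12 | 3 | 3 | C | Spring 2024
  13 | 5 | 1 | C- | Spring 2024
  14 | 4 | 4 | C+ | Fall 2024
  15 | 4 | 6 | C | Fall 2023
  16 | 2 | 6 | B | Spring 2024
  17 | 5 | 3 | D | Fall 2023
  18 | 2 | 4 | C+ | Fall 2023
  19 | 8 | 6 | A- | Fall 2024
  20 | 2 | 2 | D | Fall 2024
SELECT p.name, COUNT(DISTINCT c.student_id) AS distinct_student_count FROM enrollments c JOIN courses p ON c.course_id = p.id GROUP BY p.id, p.name

Execution result:
name | distinct_student_count
Physics 201 | 3
History 101 | 1
Calculus 201 | 4
Music 101 | 4
Biology 201 | 3
CS 101 | 3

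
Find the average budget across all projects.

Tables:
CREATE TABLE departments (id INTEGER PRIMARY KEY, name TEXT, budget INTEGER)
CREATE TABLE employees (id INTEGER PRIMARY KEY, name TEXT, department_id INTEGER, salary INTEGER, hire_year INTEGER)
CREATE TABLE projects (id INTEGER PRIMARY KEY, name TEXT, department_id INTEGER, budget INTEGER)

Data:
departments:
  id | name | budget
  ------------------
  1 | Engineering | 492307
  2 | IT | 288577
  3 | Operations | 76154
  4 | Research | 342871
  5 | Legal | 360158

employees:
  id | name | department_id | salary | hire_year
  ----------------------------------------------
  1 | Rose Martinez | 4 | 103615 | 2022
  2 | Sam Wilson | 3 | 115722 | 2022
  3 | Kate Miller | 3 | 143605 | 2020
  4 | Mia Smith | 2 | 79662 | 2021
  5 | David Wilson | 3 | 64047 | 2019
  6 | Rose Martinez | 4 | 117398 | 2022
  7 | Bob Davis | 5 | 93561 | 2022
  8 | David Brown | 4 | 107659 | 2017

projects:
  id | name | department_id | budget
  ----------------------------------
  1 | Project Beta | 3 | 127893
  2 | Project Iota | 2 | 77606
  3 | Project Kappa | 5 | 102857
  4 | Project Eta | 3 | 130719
SELECT AVG(budget) FROM projects

Execution result:
109768.75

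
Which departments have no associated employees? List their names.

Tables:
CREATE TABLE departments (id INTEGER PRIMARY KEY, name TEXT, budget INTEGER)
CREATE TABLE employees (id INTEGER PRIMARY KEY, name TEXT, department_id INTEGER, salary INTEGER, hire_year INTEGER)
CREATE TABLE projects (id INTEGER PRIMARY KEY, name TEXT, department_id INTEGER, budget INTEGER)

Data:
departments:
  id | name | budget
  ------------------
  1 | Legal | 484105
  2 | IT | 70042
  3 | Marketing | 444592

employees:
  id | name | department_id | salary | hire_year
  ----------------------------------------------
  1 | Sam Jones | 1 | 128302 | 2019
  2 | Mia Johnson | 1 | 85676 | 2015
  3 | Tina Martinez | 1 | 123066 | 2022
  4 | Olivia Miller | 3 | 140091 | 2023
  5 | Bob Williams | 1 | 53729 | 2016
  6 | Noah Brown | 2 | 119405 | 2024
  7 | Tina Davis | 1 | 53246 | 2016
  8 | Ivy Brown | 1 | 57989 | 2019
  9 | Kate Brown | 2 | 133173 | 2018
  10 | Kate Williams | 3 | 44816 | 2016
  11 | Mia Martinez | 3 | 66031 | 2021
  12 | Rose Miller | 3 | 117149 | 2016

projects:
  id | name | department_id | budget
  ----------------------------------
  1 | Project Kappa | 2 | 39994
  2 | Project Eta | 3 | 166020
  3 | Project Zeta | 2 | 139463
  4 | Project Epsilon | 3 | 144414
SELECT p.name FROM departments p LEFT JOIN employees c ON c.department_id = p.id WHERE c.id IS NULL

Execution result:
(no rows)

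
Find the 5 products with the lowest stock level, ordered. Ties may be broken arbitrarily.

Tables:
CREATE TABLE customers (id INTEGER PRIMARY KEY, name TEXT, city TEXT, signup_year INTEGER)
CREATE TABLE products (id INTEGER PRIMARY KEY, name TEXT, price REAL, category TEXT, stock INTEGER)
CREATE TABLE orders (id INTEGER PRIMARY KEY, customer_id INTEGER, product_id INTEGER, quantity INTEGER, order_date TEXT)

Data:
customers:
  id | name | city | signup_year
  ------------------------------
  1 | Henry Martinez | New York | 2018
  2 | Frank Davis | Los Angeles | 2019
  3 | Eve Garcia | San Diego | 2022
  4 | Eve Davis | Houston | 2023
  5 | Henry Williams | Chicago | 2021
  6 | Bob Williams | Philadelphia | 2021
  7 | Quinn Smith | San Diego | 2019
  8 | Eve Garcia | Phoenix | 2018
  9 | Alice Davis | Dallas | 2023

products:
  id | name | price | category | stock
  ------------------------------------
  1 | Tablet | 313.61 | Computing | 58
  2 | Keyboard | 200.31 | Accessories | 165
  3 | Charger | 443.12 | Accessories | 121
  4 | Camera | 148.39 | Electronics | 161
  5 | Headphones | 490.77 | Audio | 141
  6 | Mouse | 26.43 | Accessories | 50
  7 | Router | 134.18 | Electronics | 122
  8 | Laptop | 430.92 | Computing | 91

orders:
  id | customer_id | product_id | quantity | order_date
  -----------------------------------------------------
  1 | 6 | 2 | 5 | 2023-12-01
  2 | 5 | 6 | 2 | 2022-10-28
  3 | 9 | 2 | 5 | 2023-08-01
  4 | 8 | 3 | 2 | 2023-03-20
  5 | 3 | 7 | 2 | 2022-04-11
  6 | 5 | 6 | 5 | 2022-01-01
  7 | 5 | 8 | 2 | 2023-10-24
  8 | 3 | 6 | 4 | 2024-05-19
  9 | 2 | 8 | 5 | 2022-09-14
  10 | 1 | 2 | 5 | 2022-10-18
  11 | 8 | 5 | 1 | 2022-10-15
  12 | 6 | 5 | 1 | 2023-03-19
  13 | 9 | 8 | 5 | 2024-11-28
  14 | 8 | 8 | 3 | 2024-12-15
SELECT name, stock FROM products ORDER BY stock ASC LIMIT 5

Execution result:
name | stock
Mouse | 50
Tablet | 58
Laptop | 91
Charger | 121
Router | 122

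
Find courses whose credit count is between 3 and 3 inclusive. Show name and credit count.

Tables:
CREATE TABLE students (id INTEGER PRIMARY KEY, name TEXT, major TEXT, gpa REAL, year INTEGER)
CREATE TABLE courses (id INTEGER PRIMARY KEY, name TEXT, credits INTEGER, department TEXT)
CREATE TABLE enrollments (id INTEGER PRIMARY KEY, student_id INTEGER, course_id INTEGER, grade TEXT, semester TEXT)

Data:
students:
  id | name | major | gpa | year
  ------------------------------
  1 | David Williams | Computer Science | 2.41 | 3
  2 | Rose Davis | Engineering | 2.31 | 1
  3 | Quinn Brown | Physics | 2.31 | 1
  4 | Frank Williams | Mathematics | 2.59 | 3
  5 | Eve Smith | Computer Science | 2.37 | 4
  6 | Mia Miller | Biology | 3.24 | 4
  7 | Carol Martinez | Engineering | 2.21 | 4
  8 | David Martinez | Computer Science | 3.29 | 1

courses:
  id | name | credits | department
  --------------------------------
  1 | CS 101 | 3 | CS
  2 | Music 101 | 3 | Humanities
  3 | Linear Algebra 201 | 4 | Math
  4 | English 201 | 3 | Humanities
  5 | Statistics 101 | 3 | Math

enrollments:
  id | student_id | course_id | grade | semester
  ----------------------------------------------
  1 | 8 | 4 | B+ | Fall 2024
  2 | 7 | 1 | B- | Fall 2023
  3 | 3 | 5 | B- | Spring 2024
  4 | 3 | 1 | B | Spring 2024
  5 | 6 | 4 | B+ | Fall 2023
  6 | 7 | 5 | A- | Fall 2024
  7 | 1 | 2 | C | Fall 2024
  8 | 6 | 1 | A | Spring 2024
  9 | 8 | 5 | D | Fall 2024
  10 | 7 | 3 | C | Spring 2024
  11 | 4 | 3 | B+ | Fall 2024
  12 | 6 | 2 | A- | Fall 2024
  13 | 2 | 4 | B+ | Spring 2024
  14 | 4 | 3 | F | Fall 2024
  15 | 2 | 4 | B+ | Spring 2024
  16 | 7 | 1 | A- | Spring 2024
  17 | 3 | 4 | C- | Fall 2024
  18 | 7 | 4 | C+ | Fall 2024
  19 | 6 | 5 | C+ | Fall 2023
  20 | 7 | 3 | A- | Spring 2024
SELECT name, credits FROM courses WHERE credits BETWEEN 3 AND 3

Execution result:
name | credits
CS 101 | 3
Music 101 | 3
English 201 | 3
Statistics 101 | 3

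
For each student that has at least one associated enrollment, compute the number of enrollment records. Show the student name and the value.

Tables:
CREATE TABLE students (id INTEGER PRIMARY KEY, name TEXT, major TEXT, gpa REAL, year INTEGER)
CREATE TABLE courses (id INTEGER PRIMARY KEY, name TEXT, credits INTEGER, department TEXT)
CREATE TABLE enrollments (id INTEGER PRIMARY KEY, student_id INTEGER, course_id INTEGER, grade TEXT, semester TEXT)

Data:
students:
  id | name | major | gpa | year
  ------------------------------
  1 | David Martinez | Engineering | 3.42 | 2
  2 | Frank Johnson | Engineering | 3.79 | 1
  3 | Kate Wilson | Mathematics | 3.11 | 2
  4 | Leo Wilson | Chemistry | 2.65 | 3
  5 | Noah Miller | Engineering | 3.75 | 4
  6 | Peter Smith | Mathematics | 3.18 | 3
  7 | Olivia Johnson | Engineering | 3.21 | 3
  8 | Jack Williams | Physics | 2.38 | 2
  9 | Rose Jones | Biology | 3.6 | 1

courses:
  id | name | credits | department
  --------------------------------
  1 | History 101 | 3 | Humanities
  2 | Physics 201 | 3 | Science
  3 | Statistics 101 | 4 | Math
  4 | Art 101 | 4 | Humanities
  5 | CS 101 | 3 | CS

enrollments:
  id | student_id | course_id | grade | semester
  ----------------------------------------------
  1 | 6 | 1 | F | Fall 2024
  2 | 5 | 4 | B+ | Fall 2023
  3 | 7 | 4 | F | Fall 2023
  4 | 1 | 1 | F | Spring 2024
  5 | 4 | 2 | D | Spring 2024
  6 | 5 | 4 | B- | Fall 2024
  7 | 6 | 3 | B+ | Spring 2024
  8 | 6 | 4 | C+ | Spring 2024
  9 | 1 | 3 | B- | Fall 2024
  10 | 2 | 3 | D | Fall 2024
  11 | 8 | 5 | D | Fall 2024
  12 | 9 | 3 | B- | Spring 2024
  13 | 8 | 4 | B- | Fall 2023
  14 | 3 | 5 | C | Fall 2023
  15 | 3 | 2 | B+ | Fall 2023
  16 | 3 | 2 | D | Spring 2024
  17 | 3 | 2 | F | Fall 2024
SELECT p.name, COUNT(*) AS n FROM enrollments c JOIN students p ON c.student_id = p.id GROUP BY p.id, p.name

Execution result:
name | n
David Martinez | 2
Frank Johnson | 1
Kate Wilson | 4
Leo Wilson | 1
Noah Miller | 2
Peter Smith | 3
Olivia Johnson | 1
Jack Williams | 2
Rose Jones | 1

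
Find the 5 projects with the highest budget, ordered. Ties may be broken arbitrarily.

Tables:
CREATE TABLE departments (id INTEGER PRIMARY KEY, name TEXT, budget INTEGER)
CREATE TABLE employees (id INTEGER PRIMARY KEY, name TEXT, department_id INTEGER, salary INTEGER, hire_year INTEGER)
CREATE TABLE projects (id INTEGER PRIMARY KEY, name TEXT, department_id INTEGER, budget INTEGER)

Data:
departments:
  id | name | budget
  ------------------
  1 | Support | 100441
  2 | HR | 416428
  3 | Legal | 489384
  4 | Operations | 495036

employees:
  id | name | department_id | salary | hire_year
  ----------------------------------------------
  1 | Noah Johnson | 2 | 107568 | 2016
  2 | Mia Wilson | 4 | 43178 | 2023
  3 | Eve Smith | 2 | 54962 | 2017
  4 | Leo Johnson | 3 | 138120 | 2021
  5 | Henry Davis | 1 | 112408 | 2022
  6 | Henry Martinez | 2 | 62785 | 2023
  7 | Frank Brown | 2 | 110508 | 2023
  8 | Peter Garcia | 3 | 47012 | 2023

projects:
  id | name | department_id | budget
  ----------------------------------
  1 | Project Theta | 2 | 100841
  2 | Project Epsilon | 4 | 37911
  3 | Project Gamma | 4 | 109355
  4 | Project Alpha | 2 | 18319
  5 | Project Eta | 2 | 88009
SELECT name, budget FROM projects ORDER BY budget DESC LIMIT 5

Execution result:
name | budget
Project Gamma | 109355
Project Theta | 100841
Project Eta | 88009
Project Epsilon | 37911
Project Alpha | 18319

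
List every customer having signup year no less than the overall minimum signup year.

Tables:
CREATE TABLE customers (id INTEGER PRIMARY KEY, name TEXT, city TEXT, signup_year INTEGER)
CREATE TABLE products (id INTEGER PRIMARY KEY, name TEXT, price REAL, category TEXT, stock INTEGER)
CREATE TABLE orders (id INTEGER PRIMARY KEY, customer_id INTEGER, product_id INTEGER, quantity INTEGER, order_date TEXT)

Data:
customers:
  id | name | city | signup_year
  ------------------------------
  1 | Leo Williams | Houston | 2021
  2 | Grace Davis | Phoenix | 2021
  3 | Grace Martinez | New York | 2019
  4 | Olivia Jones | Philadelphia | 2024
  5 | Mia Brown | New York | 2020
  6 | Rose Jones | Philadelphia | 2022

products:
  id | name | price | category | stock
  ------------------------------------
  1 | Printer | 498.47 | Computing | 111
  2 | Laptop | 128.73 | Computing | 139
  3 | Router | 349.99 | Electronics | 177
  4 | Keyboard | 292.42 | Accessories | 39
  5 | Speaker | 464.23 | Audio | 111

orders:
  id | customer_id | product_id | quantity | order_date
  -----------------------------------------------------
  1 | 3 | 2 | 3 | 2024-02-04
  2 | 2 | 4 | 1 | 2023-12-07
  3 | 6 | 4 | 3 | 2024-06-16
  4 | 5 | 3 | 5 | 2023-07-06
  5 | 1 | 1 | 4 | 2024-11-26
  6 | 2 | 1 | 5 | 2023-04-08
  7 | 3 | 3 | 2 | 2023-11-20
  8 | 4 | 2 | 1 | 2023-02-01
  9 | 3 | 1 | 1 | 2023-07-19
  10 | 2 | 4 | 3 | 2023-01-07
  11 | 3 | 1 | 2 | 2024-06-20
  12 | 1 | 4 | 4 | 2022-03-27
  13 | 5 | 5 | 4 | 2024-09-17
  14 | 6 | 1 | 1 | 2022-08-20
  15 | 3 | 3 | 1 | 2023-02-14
SELECT name, signup_year FROM customers WHERE signup_year >= (SELECT MIN(signup_year) FROM customers)

Execution result:
name | signup_year
Leo Williams | 2021
Grace Davis | 2021
Grace Martinez | 2019
Olivia Jones | 2024
Mia Brown | 2020
Rose Jones | 2022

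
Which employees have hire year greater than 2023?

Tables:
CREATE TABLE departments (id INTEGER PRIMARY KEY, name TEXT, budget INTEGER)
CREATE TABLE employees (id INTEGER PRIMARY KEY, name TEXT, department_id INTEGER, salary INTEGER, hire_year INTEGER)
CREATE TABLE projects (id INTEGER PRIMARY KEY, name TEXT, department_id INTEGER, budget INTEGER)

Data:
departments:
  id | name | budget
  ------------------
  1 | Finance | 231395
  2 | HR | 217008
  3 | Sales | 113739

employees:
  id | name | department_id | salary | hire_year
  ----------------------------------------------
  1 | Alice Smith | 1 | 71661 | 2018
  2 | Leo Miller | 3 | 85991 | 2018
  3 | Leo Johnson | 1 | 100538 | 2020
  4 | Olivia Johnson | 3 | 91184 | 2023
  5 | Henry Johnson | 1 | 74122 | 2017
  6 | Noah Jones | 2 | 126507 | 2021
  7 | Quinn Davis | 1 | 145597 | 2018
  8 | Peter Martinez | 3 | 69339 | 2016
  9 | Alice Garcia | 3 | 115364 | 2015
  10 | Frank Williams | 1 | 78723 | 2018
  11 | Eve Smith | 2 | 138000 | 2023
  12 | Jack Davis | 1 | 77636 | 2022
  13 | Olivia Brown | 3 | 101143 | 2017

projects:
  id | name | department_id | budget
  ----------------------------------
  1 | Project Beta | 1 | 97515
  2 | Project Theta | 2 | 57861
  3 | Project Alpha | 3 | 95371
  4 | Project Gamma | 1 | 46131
SELECT name, hire_year FROM employees WHERE hire_year > 2023

Execution result:
(no rows)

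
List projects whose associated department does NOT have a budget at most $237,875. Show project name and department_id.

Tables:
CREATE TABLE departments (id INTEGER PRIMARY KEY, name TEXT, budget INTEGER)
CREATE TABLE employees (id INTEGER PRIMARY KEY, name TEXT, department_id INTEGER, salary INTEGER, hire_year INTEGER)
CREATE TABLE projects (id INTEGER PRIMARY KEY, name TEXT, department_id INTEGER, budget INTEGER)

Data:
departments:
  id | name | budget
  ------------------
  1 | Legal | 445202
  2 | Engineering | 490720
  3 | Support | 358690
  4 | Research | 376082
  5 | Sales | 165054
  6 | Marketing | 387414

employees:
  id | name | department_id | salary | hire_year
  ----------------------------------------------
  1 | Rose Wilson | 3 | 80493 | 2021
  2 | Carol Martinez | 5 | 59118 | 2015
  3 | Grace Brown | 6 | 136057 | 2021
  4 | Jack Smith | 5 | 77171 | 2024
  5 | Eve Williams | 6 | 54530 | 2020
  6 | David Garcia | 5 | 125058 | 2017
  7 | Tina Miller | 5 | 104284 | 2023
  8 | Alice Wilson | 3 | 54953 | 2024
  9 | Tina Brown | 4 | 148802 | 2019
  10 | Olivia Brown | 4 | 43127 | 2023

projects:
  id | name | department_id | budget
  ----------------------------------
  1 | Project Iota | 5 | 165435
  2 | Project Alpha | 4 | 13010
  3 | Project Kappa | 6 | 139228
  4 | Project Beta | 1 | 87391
SELECT name, department_id FROM projects WHERE department_id NOT IN (SELECT id FROM departments WHERE budget <= 237875)

Execution result:
name | department_id
Project Alpha | 4
Project Kappa | 6
Project Beta | 1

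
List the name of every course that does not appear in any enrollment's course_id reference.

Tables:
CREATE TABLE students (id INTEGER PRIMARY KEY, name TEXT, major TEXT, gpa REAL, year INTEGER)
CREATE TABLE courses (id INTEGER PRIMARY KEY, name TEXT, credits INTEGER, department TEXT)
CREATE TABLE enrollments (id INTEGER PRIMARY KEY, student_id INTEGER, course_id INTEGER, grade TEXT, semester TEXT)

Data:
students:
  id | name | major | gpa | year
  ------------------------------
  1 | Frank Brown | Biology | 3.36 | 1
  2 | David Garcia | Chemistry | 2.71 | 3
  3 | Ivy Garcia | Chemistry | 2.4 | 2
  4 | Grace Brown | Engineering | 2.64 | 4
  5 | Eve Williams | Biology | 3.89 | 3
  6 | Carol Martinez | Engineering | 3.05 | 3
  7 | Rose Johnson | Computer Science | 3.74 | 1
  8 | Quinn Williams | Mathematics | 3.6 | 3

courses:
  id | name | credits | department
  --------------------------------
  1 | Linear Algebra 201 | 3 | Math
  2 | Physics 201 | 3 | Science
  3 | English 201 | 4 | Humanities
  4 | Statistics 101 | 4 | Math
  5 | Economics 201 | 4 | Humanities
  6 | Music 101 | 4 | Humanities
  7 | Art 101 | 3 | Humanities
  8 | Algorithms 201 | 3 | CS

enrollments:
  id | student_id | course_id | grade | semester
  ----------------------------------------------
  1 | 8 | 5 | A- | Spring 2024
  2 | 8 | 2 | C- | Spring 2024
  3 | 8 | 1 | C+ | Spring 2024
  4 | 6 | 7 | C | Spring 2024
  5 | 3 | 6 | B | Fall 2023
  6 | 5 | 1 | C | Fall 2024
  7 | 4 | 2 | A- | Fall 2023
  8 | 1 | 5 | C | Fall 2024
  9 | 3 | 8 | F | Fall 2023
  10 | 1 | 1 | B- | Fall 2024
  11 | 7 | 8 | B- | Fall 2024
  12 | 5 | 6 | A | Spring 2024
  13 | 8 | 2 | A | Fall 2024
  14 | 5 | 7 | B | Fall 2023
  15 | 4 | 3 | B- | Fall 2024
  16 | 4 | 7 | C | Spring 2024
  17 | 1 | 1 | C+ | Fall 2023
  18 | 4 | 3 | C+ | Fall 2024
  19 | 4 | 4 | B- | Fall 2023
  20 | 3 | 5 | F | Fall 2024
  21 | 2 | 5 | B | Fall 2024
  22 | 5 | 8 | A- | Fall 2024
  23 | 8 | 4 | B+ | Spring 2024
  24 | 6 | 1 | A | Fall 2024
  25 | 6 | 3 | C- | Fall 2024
SELECT p.name FROM courses p LEFT JOIN enrollments c ON c.course_id = p.id WHERE c.id IS NULL

Execution result:
(no rows)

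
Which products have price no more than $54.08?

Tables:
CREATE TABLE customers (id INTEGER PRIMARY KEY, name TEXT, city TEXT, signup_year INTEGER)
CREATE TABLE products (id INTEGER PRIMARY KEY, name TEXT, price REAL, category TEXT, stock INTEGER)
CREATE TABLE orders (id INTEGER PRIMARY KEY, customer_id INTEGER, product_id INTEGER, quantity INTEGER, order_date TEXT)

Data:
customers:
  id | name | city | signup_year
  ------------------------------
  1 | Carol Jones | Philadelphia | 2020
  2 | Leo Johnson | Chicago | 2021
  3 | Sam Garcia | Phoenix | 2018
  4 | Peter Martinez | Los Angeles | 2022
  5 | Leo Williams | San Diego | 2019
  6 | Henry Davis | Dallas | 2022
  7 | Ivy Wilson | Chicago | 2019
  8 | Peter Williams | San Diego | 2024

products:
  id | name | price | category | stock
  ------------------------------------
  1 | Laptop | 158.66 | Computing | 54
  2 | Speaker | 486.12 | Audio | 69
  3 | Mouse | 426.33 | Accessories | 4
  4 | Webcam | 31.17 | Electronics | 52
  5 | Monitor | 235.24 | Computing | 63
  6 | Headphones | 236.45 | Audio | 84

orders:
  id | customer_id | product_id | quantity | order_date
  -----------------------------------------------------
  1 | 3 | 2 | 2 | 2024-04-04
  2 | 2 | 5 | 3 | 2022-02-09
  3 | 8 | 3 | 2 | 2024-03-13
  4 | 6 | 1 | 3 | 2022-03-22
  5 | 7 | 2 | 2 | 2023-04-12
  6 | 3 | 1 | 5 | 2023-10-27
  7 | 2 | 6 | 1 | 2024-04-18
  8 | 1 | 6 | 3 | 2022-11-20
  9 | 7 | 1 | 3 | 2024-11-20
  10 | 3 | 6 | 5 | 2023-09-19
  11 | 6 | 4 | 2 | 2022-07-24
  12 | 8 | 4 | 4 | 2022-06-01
SELECT name, price FROM products WHERE price <= 54.08

Execution result:
name | price
Webcam | 31.17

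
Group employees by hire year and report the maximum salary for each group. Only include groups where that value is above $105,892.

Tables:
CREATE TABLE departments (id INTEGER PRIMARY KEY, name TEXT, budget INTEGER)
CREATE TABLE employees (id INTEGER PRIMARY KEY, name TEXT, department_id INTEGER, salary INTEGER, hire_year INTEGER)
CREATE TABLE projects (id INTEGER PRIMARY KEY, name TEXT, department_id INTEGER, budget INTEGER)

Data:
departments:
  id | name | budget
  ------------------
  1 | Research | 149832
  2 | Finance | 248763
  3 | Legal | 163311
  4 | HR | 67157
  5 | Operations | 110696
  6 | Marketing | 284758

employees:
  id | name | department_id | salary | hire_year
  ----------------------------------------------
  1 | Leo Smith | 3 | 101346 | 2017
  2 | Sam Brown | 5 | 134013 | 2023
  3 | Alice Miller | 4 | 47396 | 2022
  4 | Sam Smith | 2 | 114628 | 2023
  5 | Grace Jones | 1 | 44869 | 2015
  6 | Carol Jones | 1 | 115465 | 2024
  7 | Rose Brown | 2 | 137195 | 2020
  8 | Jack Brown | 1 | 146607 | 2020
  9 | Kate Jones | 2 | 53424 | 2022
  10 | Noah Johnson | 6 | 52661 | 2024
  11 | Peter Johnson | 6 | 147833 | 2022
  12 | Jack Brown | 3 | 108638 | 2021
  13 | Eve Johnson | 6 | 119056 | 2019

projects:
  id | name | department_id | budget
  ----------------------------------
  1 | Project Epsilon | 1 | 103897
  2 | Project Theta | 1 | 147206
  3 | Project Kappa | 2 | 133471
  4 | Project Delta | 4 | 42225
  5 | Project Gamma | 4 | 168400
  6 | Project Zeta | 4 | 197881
SELECT hire_year, MAX(salary) AS max_salary FROM employees GROUP BY hire_year HAVING MAX(salary) > 105892

Execution result:
hire_year | max_salary
2019 | 119056
2020 | 146607
2021 | 108638
2022 | 147833
2023 | 134013
2024 | 115465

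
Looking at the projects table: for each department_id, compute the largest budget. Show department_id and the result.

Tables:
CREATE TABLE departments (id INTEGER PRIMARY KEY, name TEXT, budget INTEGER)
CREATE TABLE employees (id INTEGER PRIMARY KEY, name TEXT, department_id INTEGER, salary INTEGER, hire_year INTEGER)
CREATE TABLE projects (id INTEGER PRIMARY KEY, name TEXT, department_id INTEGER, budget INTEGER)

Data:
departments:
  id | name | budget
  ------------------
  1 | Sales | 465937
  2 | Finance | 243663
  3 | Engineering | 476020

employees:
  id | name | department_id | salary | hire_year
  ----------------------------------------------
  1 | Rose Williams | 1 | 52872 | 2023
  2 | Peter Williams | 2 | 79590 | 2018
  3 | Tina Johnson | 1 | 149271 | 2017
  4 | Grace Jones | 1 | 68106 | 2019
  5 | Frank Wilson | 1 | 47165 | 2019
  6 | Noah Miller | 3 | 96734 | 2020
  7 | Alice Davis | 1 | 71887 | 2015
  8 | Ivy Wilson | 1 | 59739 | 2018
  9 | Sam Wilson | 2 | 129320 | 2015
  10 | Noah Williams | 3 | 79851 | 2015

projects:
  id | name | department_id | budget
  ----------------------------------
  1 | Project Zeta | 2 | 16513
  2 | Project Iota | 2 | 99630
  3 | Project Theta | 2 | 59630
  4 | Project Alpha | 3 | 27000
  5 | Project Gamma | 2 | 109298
SELECT department_id, MAX(budget) AS max_budget FROM projects GROUP BY department_id

Execution result:
department_id | max_budget
2 | 109298
3 | 27000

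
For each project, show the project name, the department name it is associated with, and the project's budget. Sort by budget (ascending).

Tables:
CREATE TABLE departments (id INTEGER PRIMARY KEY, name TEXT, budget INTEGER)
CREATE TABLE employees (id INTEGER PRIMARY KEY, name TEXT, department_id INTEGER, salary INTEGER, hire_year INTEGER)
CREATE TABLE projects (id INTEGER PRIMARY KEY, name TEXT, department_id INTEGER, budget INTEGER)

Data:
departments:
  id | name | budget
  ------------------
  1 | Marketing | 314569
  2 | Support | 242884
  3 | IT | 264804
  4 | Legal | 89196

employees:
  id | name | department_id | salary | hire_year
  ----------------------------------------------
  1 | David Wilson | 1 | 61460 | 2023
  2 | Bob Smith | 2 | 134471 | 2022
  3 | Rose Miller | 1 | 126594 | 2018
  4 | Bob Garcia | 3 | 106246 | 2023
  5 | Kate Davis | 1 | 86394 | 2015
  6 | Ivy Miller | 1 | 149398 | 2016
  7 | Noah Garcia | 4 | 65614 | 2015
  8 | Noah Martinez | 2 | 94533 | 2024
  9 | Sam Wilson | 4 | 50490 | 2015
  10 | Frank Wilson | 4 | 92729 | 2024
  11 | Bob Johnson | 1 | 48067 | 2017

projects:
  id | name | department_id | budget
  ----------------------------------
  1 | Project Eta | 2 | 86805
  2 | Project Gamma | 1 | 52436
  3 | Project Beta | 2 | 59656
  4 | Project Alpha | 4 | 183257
SELECT c.name, p.name AS department, c.budget FROM projects c JOIN departments p ON c.department_id = p.id ORDER BY c.budget ASC

Execution result:
name | department | budget
Project Gamma | Marketing | 52436
Project Beta | Support | 59656
Project Eta | Support | 86805
Project Alpha | Legal | 183257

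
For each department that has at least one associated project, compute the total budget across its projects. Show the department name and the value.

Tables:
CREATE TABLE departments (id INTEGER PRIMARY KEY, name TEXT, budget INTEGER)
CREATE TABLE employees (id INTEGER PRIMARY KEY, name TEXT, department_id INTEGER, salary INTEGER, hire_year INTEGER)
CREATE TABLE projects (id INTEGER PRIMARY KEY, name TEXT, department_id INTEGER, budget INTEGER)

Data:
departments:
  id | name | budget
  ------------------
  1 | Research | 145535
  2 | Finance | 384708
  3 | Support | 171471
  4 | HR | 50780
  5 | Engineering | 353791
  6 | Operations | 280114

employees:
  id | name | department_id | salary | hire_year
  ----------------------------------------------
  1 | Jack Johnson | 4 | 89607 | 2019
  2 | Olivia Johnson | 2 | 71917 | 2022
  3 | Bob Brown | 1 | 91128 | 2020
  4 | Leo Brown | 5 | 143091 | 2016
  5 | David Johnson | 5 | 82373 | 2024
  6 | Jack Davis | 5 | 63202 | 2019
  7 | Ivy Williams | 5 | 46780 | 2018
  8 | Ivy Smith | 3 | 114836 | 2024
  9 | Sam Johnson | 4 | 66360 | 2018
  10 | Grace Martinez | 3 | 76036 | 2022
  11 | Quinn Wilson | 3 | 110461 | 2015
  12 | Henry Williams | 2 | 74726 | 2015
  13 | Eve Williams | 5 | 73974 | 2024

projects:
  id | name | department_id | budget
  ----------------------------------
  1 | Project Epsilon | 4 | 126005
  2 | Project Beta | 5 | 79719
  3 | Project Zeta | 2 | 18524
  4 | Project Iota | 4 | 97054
SELECT p.name, SUM(c.budget) AS sum_budget FROM projects c JOIN departments p ON c.department_id = p.id GROUP BY p.id, p.name

Execution result:
name | sum_budget
Finance | 18524
HR | 223059
Engineering | 79719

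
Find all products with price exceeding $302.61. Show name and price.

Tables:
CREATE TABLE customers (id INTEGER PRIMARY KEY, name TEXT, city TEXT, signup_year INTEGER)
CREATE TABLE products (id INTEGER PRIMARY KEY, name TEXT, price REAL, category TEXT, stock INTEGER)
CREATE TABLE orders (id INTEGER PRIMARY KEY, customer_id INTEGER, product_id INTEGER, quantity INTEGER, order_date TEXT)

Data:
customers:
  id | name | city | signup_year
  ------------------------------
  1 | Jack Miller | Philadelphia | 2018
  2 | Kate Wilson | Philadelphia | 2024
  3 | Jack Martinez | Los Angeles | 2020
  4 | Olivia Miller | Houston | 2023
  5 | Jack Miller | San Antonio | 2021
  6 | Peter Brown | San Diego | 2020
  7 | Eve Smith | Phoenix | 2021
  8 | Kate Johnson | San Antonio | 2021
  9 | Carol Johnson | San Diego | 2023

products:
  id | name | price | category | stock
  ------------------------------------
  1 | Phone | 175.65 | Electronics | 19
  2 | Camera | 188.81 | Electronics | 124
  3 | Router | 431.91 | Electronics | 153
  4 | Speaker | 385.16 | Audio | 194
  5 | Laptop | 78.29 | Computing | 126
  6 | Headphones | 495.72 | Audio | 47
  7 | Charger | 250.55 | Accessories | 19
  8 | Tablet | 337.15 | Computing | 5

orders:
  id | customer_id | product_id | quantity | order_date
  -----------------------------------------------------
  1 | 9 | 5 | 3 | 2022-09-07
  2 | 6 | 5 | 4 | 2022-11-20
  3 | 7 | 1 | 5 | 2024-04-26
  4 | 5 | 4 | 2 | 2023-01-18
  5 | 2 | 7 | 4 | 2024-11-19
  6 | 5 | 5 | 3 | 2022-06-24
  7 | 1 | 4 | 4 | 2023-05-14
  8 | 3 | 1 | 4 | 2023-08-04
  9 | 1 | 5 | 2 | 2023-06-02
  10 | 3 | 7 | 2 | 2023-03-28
SELECT name, price FROM products WHERE price > 302.61

Execution result:
name | price
Router | 431.91
Speaker | 385.16
Headphones | 495.72
Tablet | 337.15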